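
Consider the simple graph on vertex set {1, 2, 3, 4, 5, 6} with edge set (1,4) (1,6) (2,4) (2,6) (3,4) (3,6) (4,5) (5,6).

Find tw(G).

A width-2 tree decomposition is:
Bags: B1 = {1, 4, 6}  B2 = {4, 5, 6}  B3 = {2, 4, 6}  B4 = {3, 4, 6}
Tree: B1–B2, B2–B3, B3–B4
Each bag holds 3 vertices, so the decomposition has width 2, which upper-bounds the treewidth. Since 1–4–5–6–1 is a cycle in G, G is not acyclic. Forests are exactly the graphs of treewidth ≤ 1, so tw(G) ≥ 2. The upper and lower bounds meet at 2, so that is the treewidth.

2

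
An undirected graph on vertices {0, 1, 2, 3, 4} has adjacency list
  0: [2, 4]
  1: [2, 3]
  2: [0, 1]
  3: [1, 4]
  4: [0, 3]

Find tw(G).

A width-2 tree decomposition is:
Bags: B1 = {1, 2, 3}  B2 = {2, 3, 4}  B3 = {0, 2, 4}
Tree: B1–B2, B2–B3
Every bag has size at most 3, so the width is 3 − 1 = 2 and tw(G) ≤ 2. The edges 2–1–3–4–0–2 form a cycle, so G is not a tree and its treewidth is at least 2. Therefore the treewidth is 2.

2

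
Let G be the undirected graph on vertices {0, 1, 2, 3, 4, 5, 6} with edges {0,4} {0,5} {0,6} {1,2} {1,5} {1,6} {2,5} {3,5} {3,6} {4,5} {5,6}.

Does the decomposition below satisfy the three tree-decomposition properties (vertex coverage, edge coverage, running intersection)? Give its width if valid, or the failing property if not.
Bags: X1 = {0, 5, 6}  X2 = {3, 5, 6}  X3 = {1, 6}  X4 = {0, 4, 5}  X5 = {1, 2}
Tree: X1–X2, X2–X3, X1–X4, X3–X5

A tree decomposition must satisfy three properties: every vertex lies in some bag; for every edge, both endpoints lie together in some bag; and for every vertex, the bags containing it form a connected subtree. Here edge (5,1) lies in no bag, so the decomposition is invalid.

No — edge (5,1) lies in no bag.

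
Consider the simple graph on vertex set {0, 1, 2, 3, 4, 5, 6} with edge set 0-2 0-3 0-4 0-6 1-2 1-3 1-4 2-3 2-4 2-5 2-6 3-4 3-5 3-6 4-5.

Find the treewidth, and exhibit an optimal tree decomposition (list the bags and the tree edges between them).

Treewidth 3.
One such decomposition:
Bags: B1 = {1, 2, 3, 4}  B2 = {0, 2, 3, 4}  B3 = {0, 2, 3, 6}  B4 = {2, 3, 4, 5}
Tree: B1–B2, B2–B3, B2–B4

The largest bag has 4 vertices, giving width 3; this decomposition certifies tw(G) ≤ 3. On the other hand G contains the 4-clique {0, 2, 3, 4}. A clique must lie in a single bag of any decomposition, so no decomposition can have width below 3. Therefore the treewidth is 3.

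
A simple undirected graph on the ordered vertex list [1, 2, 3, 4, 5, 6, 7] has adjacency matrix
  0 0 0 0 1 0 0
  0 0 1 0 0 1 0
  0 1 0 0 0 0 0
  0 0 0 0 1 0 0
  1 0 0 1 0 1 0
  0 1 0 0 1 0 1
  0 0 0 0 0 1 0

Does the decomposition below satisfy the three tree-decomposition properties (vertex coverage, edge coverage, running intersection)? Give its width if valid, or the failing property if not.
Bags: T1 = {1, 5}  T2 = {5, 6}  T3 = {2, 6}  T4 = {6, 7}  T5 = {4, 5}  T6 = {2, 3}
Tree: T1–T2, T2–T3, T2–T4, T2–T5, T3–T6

Yes; width 1.

Vertex coverage: the bags together contain {1, 2, 3, 4, 5, 6, 7}, the full vertex set. Edge coverage: each edge of G has both endpoints in at least one bag. Running intersection: for every vertex, the bags containing it form a connected subtree. All three properties hold, so this is a valid tree decomposition of width max|bag| − 1 = 1, and hence tw(G) ≤ 1.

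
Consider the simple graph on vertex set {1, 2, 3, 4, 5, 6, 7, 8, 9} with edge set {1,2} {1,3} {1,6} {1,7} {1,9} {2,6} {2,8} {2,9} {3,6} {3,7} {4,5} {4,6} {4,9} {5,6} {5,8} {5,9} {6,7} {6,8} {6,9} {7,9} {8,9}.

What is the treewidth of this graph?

3

A width-3 tree decomposition is:
Bags: B1 = {1, 6, 7, 9}  B2 = {1, 2, 6, 9}  B3 = {2, 6, 8, 9}  B4 = {1, 3, 6, 7}  B5 = {5, 6, 8, 9}  B6 = {4, 5, 6, 9}
Tree: B1–B2, B2–B3, B1–B4, B3–B5, B5–B6
Each bag holds 4 vertices, so the decomposition has width 3, which upper-bounds the treewidth. Conversely, {2, 6, 8, 9} is a clique of size 4, and the vertices of any clique must share a bag in every tree decomposition; so some bag has ≥ 4 vertices and tw(G) ≥ 3. Therefore the treewidth is 3.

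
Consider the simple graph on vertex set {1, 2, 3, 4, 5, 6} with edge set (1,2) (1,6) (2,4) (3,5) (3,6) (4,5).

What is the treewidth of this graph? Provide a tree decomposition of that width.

Treewidth 2.
One optimal decomposition is:
Bags: B1 = {1, 2, 6}  B2 = {2, 3, 6}  B3 = {2, 3, 5}  B4 = {2, 4, 5}
Tree: B1–B2, B2–B3, B3–B4

Every bag has size at most 3, so the width is 3 − 1 = 2 and tw(G) ≤ 2. The edges 2–1–6–3–5–4–2 form a cycle, so G is not a tree and its treewidth is at least 2. Therefore the treewidth is 2.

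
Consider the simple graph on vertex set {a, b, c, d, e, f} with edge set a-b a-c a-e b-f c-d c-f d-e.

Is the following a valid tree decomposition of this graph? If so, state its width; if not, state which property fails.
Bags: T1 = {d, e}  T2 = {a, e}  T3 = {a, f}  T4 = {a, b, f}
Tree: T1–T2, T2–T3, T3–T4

No — vertex c appears in no bag.

A tree decomposition must satisfy three properties: every vertex lies in some bag; for every edge, both endpoints lie together in some bag; and for every vertex, the bags containing it form a connected subtree. Here vertex c appears in no bag, so the decomposition is invalid.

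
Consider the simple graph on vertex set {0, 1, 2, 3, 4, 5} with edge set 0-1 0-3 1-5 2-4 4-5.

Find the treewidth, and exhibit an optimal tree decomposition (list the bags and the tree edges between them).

Each bag holds 2 vertices, so the decomposition has width 1, which upper-bounds the treewidth. G has an edge, so its treewidth is at least 1. Hence tw(G) = 1 exactly.

Treewidth 1.
One such decomposition:
Bags: B1 = {1, 5}  B2 = {4, 5}  B3 = {0, 1}  B4 = {0, 3}  B5 = {2, 4}
Tree: B1–B2, B1–B3, B3–B4, B2–B5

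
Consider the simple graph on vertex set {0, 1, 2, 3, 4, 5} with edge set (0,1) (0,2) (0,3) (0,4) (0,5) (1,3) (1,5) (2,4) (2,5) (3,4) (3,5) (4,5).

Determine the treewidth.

A width-3 tree decomposition is:
Bags: B1 = {0, 3, 4, 5}  B2 = {0, 2, 4, 5}  B3 = {0, 1, 3, 5}
Tree: B1–B2, B1–B3
Each bag holds 4 vertices, so the decomposition has width 3, which upper-bounds the treewidth. On the other hand G contains the 4-clique {0, 2, 4, 5}. A clique must lie in a single bag of any decomposition, so no decomposition can have width below 3. The upper and lower bounds meet at 3, so that is the treewidth.

3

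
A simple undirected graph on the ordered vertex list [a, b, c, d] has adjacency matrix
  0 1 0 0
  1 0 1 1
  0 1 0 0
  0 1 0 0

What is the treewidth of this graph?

1

A width-1 tree decomposition is:
Bags: B1 = {a, b}  B2 = {b, c}  B3 = {b, d}
Tree: B1–B2, B1–B3
Every bag has size at most 2, so the width is 2 − 1 = 1 and tw(G) ≤ 1. Since G has at least one edge (e.g. b–a), it is not an edgeless graph, so tw(G) ≥ 1. Therefore the treewidth is 1.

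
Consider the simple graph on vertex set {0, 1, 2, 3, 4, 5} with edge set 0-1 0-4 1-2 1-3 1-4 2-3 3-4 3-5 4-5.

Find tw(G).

2

A width-2 tree decomposition is:
Bags: B1 = {1, 3, 4}  B2 = {3, 4, 5}  B3 = {0, 1, 4}  B4 = {1, 2, 3}
Tree: B1–B2, B1–B3, B1–B4
Every bag has size at most 3, so the width is 3 − 1 = 2 and tw(G) ≤ 2. For the lower bound, the 3 vertices {0, 1, 4} are pairwise adjacent, and any tree decomposition puts a clique entirely inside one bag — forcing width ≥ 2. Therefore the treewidth is 2.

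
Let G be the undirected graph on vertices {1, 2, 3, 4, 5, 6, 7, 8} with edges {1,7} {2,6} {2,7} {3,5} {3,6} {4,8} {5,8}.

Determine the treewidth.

1

A width-1 tree decomposition is:
Bags: B1 = {1, 7}  B2 = {2, 7}  B3 = {2, 6}  B4 = {3, 6}  B5 = {3, 5}  B6 = {5, 8}  B7 = {4, 8}
Tree: B1–B2, B2–B3, B3–B4, B4–B5, B5–B6, B6–B7
The largest bag has 2 vertices, giving width 1; this decomposition certifies tw(G) ≤ 1. Since G has at least one edge (e.g. 1–7), it is not an edgeless graph, so tw(G) ≥ 1. Hence tw(G) = 1 exactly.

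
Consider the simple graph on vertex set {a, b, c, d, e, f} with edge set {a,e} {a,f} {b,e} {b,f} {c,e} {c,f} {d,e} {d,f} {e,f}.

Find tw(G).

A width-2 tree decomposition is:
Bags: B1 = {d, e, f}  B2 = {b, e, f}  B3 = {a, e, f}  B4 = {c, e, f}
Tree: B1–B2, B1–B3, B2–B4
The largest bag has 3 vertices, giving width 2; this decomposition certifies tw(G) ≤ 2. For the lower bound, the 3 vertices {d, e, f} are pairwise adjacent, and any tree decomposition puts a clique entirely inside one bag — forcing width ≥ 2. The upper and lower bounds meet at 2, so that is the treewidth.

2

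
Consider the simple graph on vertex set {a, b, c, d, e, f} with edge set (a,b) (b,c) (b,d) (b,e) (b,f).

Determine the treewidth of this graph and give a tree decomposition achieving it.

Every bag has size at most 2, so the width is 2 − 1 = 1 and tw(G) ≤ 1. Since G has at least one edge (e.g. b–c), it is not an edgeless graph, so tw(G) ≥ 1. Hence tw(G) = 1 exactly.

Treewidth 1.
One optimal decomposition is:
Bags: B1 = {b, c}  B2 = {b, e}  B3 = {a, b}  B4 = {b, d}  B5 = {b, f}
Tree: B1–B2, B1–B3, B1–B4, B3–B5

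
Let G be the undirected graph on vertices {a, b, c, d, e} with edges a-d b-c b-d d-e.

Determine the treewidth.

1

A width-1 tree decomposition is:
Bags: B1 = {b, c}  B2 = {b, d}  B3 = {a, d}  B4 = {d, e}
Tree: B1–B2, B2–B3, B3–B4
The largest bag has 2 vertices, giving width 1; this decomposition certifies tw(G) ≤ 1. G has an edge, so its treewidth is at least 1. Hence tw(G) = 1 exactly.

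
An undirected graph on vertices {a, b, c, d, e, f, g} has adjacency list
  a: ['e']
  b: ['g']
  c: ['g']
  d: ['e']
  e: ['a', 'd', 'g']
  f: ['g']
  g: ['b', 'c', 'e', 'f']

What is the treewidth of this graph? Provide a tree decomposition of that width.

Treewidth 1.
One such decomposition:
Bags: B1 = {c, g}  B2 = {e, g}  B3 = {f, g}  B4 = {d, e}  B5 = {a, e}  B6 = {b, g}
Tree: B1–B2, B2–B3, B2–B4, B4–B5, B2–B6

Every bag has size at most 2, so the width is 2 − 1 = 1 and tw(G) ≤ 1. Any graph with an edge has treewidth ≥ 1, and G has the edge g–c. Hence tw(G) = 1 exactly.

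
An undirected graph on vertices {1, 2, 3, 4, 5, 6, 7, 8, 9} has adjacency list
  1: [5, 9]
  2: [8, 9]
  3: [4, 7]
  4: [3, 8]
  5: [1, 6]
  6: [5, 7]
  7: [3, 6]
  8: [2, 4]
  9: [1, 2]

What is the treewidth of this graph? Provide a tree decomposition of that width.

Treewidth 2.
Bags: B1 = {2, 4, 8}  B2 = {2, 3, 4}  B3 = {2, 3, 7}  B4 = {2, 6, 7}  B5 = {2, 5, 6}  B6 = {1, 2, 5}  B7 = {1, 2, 9}
Tree: B1–B2, B2–B3, B3–B4, B4–B5, B5–B6, B6–B7

Every bag has size at most 3, so the width is 3 − 1 = 2 and tw(G) ≤ 2. For the lower bound, G contains the cycle 2–8–4–3–7–6–5–1–9–2, so G is not a forest; only forests have treewidth ≤ 1, hence tw(G) ≥ 2. The upper and lower bounds meet at 2, so that is the treewidth.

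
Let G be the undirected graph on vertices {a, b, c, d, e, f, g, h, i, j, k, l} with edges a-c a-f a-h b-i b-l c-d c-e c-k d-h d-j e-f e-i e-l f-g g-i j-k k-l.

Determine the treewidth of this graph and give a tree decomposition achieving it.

Treewidth 3.
Bags: B1 = {d, h, j, k}  B2 = {c, d, h, k}  B3 = {a, c, h, k}  B4 = {a, c, k, l}  B5 = {a, c, e, l}  B6 = {a, e, f, l}  B7 = {b, e, f, l}  B8 = {b, e, f, i}  B9 = {b, f, g, i}
Tree: B1–B2, B2–B3, B3–B4, B4–B5, B5–B6, B6–B7, B7–B8, B8–B9

Every bag has size at most 4, so the width is 4 − 1 = 3 and tw(G) ≤ 3. For the lower bound: the 4 vertex sets {d,h,j}, {k}, {c}, {a,e,f,l} are disjoint, each induces a connected subgraph, and every pair is joined by at least one edge of G. Contracting each set to a single vertex therefore yields K_{4} as a minor, and since treewidth is minor-monotone, tw(G) ≥ tw(K_{4}) = 3. The upper and lower bounds meet at 3, so that is the treewidth.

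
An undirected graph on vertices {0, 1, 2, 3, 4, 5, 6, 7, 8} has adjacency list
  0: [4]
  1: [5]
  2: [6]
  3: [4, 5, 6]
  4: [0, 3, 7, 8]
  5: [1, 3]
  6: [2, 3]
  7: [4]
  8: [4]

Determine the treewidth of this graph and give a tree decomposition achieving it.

Treewidth 1.
One such decomposition:
Bags: B1 = {3, 6}  B2 = {3, 5}  B3 = {2, 6}  B4 = {3, 4}  B5 = {0, 4}  B6 = {1, 5}  B7 = {4, 7}  B8 = {4, 8}
Tree: B1–B2, B1–B3, B2–B4, B4–B5, B2–B6, B4–B7, B7–B8

Every bag has size at most 2, so the width is 2 − 1 = 1 and tw(G) ≤ 1. Any graph with an edge has treewidth ≥ 1, and G has the edge 3–6. Combining the bounds, tw(G) = 1.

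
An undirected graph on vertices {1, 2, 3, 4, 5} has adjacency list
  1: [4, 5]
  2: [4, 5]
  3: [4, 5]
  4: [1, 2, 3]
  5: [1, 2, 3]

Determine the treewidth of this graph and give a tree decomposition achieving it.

Treewidth 2.
One optimal decomposition is:
Bags: B1 = {3, 4, 5}  B2 = {1, 4, 5}  B3 = {2, 4, 5}
Tree: B1–B2, B2–B3

The largest bag has 3 vertices, giving width 2; this decomposition certifies tw(G) ≤ 2. Since 5–3–4–1–5 is a cycle in G, G is not acyclic. Forests are exactly the graphs of treewidth ≤ 1, so tw(G) ≥ 2. Hence tw(G) = 2 exactly.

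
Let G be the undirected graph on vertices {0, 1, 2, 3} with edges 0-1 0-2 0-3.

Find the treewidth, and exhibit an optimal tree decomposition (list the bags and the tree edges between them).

Every bag has size at most 2, so the width is 2 − 1 = 1 and tw(G) ≤ 1. G has an edge, so its treewidth is at least 1. Combining the bounds, tw(G) = 1.

Treewidth 1.
One optimal decomposition is:
Bags: B1 = {0, 2}  B2 = {0, 3}  B3 = {0, 1}
Tree: B1–B2, B2–B3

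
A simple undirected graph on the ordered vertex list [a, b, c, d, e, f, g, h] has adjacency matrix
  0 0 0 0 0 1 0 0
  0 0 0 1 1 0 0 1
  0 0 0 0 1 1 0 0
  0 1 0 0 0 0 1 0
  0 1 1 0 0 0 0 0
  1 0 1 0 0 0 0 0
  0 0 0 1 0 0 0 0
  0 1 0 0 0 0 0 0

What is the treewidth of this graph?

1

A width-1 tree decomposition is:
Bags: B1 = {b, e}  B2 = {b, d}  B3 = {c, e}  B4 = {c, f}  B5 = {b, h}  B6 = {d, g}  B7 = {a, f}
Tree: B1–B2, B1–B3, B3–B4, B2–B5, B2–B6, B4–B7
The largest bag has 2 vertices, giving width 1; this decomposition certifies tw(G) ≤ 1. Any graph with an edge has treewidth ≥ 1, and G has the edge b–e. The upper and lower bounds meet at 1, so that is the treewidth.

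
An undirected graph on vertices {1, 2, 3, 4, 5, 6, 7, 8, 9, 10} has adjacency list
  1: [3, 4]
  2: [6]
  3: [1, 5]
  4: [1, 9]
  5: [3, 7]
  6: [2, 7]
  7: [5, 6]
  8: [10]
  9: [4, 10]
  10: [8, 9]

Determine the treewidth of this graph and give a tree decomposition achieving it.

Each bag holds 2 vertices, so the decomposition has width 1, which upper-bounds the treewidth. Any graph with an edge has treewidth ≥ 1, and G has the edge 2–6. Combining the bounds, tw(G) = 1.

Treewidth 1.
Bags: B1 = {2, 6}  B2 = {6, 7}  B3 = {5, 7}  B4 = {3, 5}  B5 = {1, 3}  B6 = {1, 4}  B7 = {4, 9}  B8 = {9, 10}  B9 = {8, 10}
Tree: B1–B2, B2–B3, B3–B4, B4–B5, B5–B6, B6–B7, B7–B8, B8–B9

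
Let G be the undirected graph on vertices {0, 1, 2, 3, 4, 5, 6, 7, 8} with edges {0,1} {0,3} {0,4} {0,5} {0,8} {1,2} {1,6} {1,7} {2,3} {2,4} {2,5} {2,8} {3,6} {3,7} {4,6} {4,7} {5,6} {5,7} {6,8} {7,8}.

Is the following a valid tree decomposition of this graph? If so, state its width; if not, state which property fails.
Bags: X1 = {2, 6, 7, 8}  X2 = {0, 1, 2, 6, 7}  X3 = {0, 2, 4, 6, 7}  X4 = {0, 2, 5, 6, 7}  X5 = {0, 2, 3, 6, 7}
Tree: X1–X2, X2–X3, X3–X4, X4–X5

A tree decomposition must satisfy three properties: every vertex lies in some bag; for every edge, both endpoints lie together in some bag; and for every vertex, the bags containing it form a connected subtree. Here edge (0,8) lies in no bag, so the decomposition is invalid.

No — edge (0,8) lies in no bag.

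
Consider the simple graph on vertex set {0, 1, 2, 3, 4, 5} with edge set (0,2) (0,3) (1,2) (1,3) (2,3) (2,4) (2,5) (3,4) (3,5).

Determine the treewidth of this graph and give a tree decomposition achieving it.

Treewidth 2.
Bags: B1 = {1, 2, 3}  B2 = {0, 2, 3}  B3 = {2, 3, 4}  B4 = {2, 3, 5}
Tree: B1–B2, B2–B3, B2–B4

Each bag holds 3 vertices, so the decomposition has width 2, which upper-bounds the treewidth. On the other hand G contains the 3-clique {0, 2, 3}. A clique must lie in a single bag of any decomposition, so no decomposition can have width below 2. The upper and lower bounds meet at 2, so that is the treewidth.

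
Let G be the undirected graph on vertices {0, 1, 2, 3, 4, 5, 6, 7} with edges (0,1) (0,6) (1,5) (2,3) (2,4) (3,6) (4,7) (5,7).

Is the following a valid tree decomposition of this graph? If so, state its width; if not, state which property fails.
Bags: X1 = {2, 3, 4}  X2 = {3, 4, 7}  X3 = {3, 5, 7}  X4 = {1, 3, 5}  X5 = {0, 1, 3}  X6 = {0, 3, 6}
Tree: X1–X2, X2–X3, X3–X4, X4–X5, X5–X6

Every vertex of G appears in some bag (union = {0, 1, 2, 3, 4, 5, 6, 7}); every edge is covered by a bag; and for each vertex v the set of bags containing v is connected in the bag tree. The decomposition is therefore valid. The largest bag has 3 vertices, so the width is 2.

Yes; width 2.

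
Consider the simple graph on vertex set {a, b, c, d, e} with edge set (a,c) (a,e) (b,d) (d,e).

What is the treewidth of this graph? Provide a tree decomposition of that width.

Every bag has size at most 2, so the width is 2 − 1 = 1 and tw(G) ≤ 1. Since G has at least one edge (e.g. e–a), it is not an edgeless graph, so tw(G) ≥ 1. Hence tw(G) = 1 exactly.

Treewidth 1.
One optimal decomposition is:
Bags: B1 = {a, e}  B2 = {d, e}  B3 = {b, d}  B4 = {a, c}
Tree: B1–B2, B2–B3, B1–B4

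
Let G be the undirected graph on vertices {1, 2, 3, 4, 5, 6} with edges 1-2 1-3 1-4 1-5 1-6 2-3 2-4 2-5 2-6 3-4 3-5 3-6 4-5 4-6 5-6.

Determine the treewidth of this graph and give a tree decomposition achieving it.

Treewidth 5.
Bags: B1 = {1, 2, 3, 4, 5, 6}
Tree: (single bag)

A single bag containing all 6 vertices is trivially a valid decomposition of width 5. Conversely, {1, 2, 3, 4, 5, 6} is a clique of size 6, and the vertices of any clique must share a bag in every tree decomposition; so some bag has ≥ 6 vertices and tw(G) ≥ 5. Therefore the treewidth is 5.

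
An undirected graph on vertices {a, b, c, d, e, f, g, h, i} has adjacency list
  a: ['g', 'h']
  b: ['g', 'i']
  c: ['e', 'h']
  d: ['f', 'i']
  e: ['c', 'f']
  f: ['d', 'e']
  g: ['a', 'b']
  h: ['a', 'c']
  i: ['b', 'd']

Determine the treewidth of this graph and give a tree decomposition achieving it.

Treewidth 2.
Bags: B1 = {b, g, i}  B2 = {a, g, i}  B3 = {a, h, i}  B4 = {c, h, i}  B5 = {c, e, i}  B6 = {e, f, i}  B7 = {d, f, i}
Tree: B1–B2, B2–B3, B3–B4, B4–B5, B5–B6, B6–B7

The largest bag has 3 vertices, giving width 2; this decomposition certifies tw(G) ≤ 2. Since i–b–g–a–h–c–e–f–d–i is a cycle in G, G is not acyclic. Forests are exactly the graphs of treewidth ≤ 1, so tw(G) ≥ 2. The upper and lower bounds meet at 2, so that is the treewidth.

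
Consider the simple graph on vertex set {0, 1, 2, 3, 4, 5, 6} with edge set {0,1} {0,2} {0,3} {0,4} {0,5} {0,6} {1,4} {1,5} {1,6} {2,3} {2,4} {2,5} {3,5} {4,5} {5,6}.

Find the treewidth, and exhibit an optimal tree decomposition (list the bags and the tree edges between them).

Each bag holds 4 vertices, so the decomposition has width 3, which upper-bounds the treewidth. For the lower bound, the 4 vertices {0, 1, 4, 5} are pairwise adjacent, and any tree decomposition puts a clique entirely inside one bag — forcing width ≥ 3. The upper and lower bounds meet at 3, so that is the treewidth.

Treewidth 3.
One optimal decomposition is:
Bags: B1 = {0, 2, 3, 5}  B2 = {0, 2, 4, 5}  B3 = {0, 1, 4, 5}  B4 = {0, 1, 5, 6}
Tree: B1–B2, B2–B3, B3–B4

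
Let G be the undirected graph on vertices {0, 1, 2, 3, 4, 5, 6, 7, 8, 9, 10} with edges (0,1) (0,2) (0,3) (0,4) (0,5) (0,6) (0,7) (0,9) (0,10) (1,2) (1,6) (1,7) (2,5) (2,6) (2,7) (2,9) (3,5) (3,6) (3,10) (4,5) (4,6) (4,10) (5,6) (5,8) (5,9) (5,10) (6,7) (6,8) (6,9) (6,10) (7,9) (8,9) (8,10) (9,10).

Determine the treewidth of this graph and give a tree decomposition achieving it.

Every bag has size at most 5, so the width is 5 − 1 = 4 and tw(G) ≤ 4. Conversely, {0, 1, 2, 6, 7} is a clique of size 5, and the vertices of any clique must share a bag in every tree decomposition; so some bag has ≥ 5 vertices and tw(G) ≥ 4. Combining the bounds, tw(G) = 4.

Treewidth 4.
One optimal decomposition is:
Bags: B1 = {0, 2, 5, 6, 9}  B2 = {0, 5, 6, 9, 10}  B3 = {0, 2, 6, 7, 9}  B4 = {0, 4, 5, 6, 10}  B5 = {0, 1, 2, 6, 7}  B6 = {0, 3, 5, 6, 10}  B7 = {5, 6, 8, 9, 10}
Tree: B1–B2, B1–B3, B2–B4, B3–B5, B4–B6, B2–B7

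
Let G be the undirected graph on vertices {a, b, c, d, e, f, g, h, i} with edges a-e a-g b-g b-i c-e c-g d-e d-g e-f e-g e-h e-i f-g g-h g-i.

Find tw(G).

A width-2 tree decomposition is:
Bags: B1 = {e, g, i}  B2 = {c, e, g}  B3 = {a, e, g}  B4 = {d, e, g}  B5 = {e, f, g}  B6 = {b, g, i}  B7 = {e, g, h}
Tree: B1–B2, B2–B3, B3–B4, B4–B5, B1–B6, B5–B7
Every bag has size at most 3, so the width is 3 − 1 = 2 and tw(G) ≤ 2. For the lower bound, the 3 vertices {d, e, g} are pairwise adjacent, and any tree decomposition puts a clique entirely inside one bag — forcing width ≥ 2. Combining the bounds, tw(G) = 2.

2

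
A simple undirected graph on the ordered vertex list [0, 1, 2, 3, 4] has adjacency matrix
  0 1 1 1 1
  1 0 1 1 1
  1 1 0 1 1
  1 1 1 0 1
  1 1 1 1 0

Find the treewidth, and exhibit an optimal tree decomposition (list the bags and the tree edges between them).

Treewidth 4.
Bags: B1 = {0, 1, 2, 3, 4}
Tree: (single bag)

With just one bag of size 5, the width is 5 − 1 = 4, so tw(G) ≤ 4. Conversely, {0, 1, 2, 3, 4} is a clique of size 5, and the vertices of any clique must share a bag in every tree decomposition; so some bag has ≥ 5 vertices and tw(G) ≥ 4. Therefore the treewidth is 4.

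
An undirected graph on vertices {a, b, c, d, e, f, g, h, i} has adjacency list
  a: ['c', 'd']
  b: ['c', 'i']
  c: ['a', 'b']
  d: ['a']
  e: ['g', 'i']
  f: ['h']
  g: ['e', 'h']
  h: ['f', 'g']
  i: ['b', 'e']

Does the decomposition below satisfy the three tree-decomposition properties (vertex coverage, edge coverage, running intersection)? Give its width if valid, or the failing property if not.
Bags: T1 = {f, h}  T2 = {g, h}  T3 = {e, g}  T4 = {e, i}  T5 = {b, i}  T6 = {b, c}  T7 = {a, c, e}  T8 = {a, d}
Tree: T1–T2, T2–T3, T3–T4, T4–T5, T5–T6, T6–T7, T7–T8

A tree decomposition must satisfy three properties: every vertex lies in some bag; for every edge, both endpoints lie together in some bag; and for every vertex, the bags containing it form a connected subtree. Here bags containing vertex e are not connected in the tree, so the decomposition is invalid.

No — bags containing vertex e are not connected in the tree.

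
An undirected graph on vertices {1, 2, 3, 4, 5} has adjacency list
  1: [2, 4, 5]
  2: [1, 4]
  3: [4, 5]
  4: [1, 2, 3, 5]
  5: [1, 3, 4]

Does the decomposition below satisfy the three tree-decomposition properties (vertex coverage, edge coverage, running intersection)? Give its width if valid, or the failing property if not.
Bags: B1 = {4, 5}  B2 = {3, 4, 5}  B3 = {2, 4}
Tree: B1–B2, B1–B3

A tree decomposition must satisfy three properties: every vertex lies in some bag; for every edge, both endpoints lie together in some bag; and for every vertex, the bags containing it form a connected subtree. Here vertex 1 appears in no bag, so the decomposition is invalid.

No — vertex 1 appears in no bag.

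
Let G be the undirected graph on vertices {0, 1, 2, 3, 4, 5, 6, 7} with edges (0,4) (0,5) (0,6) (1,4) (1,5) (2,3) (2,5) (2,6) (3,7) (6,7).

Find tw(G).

A width-2 tree decomposition is:
Bags: B1 = {1, 4, 5}  B2 = {0, 4, 5}  B3 = {0, 2, 5}  B4 = {0, 2, 6}  B5 = {2, 3, 6}  B6 = {3, 6, 7}
Tree: B1–B2, B2–B3, B3–B4, B4–B5, B5–B6
The largest bag has 3 vertices, giving width 2; this decomposition certifies tw(G) ≤ 2. Since 1–4–0–5–1 is a cycle in G, G is not acyclic. Forests are exactly the graphs of treewidth ≤ 1, so tw(G) ≥ 2. The upper and lower bounds meet at 2, so that is the treewidth.

2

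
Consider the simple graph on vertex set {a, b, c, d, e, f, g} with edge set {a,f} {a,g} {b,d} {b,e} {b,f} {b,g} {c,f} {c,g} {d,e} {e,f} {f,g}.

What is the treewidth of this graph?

A width-2 tree decomposition is:
Bags: B1 = {b, f, g}  B2 = {b, e, f}  B3 = {a, f, g}  B4 = {b, d, e}  B5 = {c, f, g}
Tree: B1–B2, B1–B3, B2–B4, B1–B5
Each bag holds 3 vertices, so the decomposition has width 2, which upper-bounds the treewidth. For the lower bound, the 3 vertices {b, d, e} are pairwise adjacent, and any tree decomposition puts a clique entirely inside one bag — forcing width ≥ 2. Hence tw(G) = 2 exactly.

2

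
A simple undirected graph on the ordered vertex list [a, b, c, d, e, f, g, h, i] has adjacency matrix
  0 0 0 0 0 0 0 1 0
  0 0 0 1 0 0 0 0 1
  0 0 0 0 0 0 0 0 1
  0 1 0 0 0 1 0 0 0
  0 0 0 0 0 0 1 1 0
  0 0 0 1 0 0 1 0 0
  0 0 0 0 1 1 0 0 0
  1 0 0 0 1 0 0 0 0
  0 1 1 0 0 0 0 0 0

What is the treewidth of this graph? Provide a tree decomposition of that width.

The largest bag has 2 vertices, giving width 1; this decomposition certifies tw(G) ≤ 1. Any graph with an edge has treewidth ≥ 1, and G has the edge c–i. The upper and lower bounds meet at 1, so that is the treewidth.

Treewidth 1.
One such decomposition:
Bags: B1 = {c, i}  B2 = {b, i}  B3 = {b, d}  B4 = {d, f}  B5 = {f, g}  B6 = {e, g}  B7 = {e, h}  B8 = {a, h}
Tree: B1–B2, B2–B3, B3–B4, B4–B5, B5–B6, B6–B7, B7–B8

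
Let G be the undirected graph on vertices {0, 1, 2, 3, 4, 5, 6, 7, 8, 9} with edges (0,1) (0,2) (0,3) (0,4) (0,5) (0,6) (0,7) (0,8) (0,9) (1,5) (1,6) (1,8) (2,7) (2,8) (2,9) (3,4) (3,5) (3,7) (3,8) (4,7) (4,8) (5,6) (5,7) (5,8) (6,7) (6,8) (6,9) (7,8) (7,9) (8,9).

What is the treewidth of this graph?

4

A width-4 tree decomposition is:
Bags: B1 = {0, 3, 5, 7, 8}  B2 = {0, 3, 4, 7, 8}  B3 = {0, 5, 6, 7, 8}  B4 = {0, 6, 7, 8, 9}  B5 = {0, 2, 7, 8, 9}  B6 = {0, 1, 5, 6, 8}
Tree: B1–B2, B1–B3, B3–B4, B4–B5, B3–B6
The largest bag has 5 vertices, giving width 4; this decomposition certifies tw(G) ≤ 4. Conversely, {0, 1, 5, 6, 8} is a clique of size 5, and the vertices of any clique must share a bag in every tree decomposition; so some bag has ≥ 5 vertices and tw(G) ≥ 4. Combining the bounds, tw(G) = 4.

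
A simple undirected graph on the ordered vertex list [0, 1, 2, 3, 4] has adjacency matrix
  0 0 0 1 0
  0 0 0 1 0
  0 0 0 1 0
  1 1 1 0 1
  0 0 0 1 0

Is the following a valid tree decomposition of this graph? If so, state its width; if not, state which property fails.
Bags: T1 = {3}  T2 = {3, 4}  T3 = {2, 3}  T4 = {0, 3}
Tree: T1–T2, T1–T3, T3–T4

No — vertex 1 appears in no bag.

A tree decomposition must satisfy three properties: every vertex lies in some bag; for every edge, both endpoints lie together in some bag; and for every vertex, the bags containing it form a connected subtree. Here vertex 1 appears in no bag, so the decomposition is invalid.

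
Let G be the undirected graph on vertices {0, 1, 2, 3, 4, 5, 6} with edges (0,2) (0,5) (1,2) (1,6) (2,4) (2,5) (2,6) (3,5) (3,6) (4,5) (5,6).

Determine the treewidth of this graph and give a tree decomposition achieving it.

Treewidth 2.
One such decomposition:
Bags: B1 = {2, 4, 5}  B2 = {2, 5, 6}  B3 = {0, 2, 5}  B4 = {1, 2, 6}  B5 = {3, 5, 6}
Tree: B1–B2, B2–B3, B2–B4, B2–B5

The largest bag has 3 vertices, giving width 2; this decomposition certifies tw(G) ≤ 2. For the lower bound, the 3 vertices {1, 2, 6} are pairwise adjacent, and any tree decomposition puts a clique entirely inside one bag — forcing width ≥ 2. Combining the bounds, tw(G) = 2.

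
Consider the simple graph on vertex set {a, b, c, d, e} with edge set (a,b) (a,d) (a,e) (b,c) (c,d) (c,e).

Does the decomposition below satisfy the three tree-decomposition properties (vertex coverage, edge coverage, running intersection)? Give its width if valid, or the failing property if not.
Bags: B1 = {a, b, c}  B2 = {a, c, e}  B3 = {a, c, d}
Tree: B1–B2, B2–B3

Checking the three conditions: (i) the bags cover all of {a, b, c, d, e}; (ii) for each edge, some bag contains both endpoints; (iii) the bags containing any fixed vertex form a subtree. All hold, so the decomposition is valid with width 3 − 1 = 2.

Yes; width 2.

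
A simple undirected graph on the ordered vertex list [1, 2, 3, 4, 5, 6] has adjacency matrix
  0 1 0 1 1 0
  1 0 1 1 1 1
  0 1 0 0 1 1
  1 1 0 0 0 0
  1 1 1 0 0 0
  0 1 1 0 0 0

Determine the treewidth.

2

A width-2 tree decomposition is:
Bags: B1 = {2, 3, 5}  B2 = {1, 2, 5}  B3 = {2, 3, 6}  B4 = {1, 2, 4}
Tree: B1–B2, B1–B3, B2–B4
The largest bag has 3 vertices, giving width 2; this decomposition certifies tw(G) ≤ 2. For the lower bound, the 3 vertices {1, 2, 4} are pairwise adjacent, and any tree decomposition puts a clique entirely inside one bag — forcing width ≥ 2. The upper and lower bounds meet at 2, so that is the treewidth.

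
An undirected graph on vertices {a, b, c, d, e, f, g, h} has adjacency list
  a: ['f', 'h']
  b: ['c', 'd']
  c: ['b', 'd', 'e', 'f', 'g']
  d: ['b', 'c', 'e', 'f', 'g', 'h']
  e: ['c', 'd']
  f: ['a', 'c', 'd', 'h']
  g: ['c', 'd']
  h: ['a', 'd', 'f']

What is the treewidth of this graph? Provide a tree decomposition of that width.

Every bag has size at most 3, so the width is 3 − 1 = 2 and tw(G) ≤ 2. For the lower bound, the 3 vertices {d, f, h} are pairwise adjacent, and any tree decomposition puts a clique entirely inside one bag — forcing width ≥ 2. Hence tw(G) = 2 exactly.

Treewidth 2.
Bags: B1 = {c, d, f}  B2 = {d, f, h}  B3 = {c, d, g}  B4 = {c, d, e}  B5 = {b, c, d}  B6 = {a, f, h}
Tree: B1–B2, B1–B3, B1–B4, B3–B5, B2–B6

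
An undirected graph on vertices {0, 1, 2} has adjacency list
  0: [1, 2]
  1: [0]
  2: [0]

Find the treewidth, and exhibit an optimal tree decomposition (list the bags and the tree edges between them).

Treewidth 1.
Bags: B1 = {0, 1}  B2 = {0, 2}
Tree: B1–B2

Every bag has size at most 2, so the width is 2 − 1 = 1 and tw(G) ≤ 1. Any graph with an edge has treewidth ≥ 1, and G has the edge 1–0. Hence tw(G) = 1 exactly.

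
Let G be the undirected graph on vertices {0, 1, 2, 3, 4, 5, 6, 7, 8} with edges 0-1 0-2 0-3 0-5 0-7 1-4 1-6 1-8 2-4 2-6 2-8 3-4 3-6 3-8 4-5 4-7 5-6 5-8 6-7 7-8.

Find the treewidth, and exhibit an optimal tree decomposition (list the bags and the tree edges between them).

The largest bag has 5 vertices, giving width 4; this decomposition certifies tw(G) ≤ 4. For the lower bound: the 5 vertex sets {3,6}, {0,1}, {4,7}, {8}, {2} are disjoint, each induces a connected subgraph, and every pair is joined by at least one edge of G. Contracting each set to a single vertex therefore yields K_{5} as a minor, and since treewidth is minor-monotone, tw(G) ≥ tw(K_{5}) = 4. The upper and lower bounds meet at 4, so that is the treewidth.

Treewidth 4.
One optimal decomposition is:
Bags: B1 = {0, 3, 4, 6, 8}  B2 = {0, 1, 4, 6, 8}  B3 = {0, 4, 6, 7, 8}  B4 = {0, 2, 4, 6, 8}  B5 = {0, 4, 5, 6, 8}
Tree: B1–B2, B2–B3, B3–B4, B4–B5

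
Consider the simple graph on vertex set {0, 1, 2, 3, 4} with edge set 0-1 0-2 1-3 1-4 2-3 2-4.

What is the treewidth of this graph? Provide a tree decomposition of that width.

Treewidth 2.
Bags: B1 = {0, 1, 2}  B2 = {1, 2, 3}  B3 = {1, 2, 4}
Tree: B1–B2, B2–B3

Every bag has size at most 3, so the width is 3 − 1 = 2 and tw(G) ≤ 2. The edges 0–2–3–1–0 form a cycle, so G is not a tree and its treewidth is at least 2. Combining the bounds, tw(G) = 2.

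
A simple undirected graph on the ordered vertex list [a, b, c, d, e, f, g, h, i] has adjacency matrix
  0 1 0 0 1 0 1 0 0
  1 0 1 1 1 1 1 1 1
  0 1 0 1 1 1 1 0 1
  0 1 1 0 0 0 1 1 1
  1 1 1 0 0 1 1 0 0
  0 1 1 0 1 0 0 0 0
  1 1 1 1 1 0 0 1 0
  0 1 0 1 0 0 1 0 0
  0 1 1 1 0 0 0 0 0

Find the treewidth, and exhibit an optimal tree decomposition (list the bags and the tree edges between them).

The largest bag has 4 vertices, giving width 3; this decomposition certifies tw(G) ≤ 3. On the other hand G contains the 4-clique {b, d, g, h}. A clique must lie in a single bag of any decomposition, so no decomposition can have width below 3. Hence tw(G) = 3 exactly.

Treewidth 3.
Bags: B1 = {b, c, e, f}  B2 = {b, c, e, g}  B3 = {b, c, d, g}  B4 = {b, c, d, i}  B5 = {a, b, e, g}  B6 = {b, d, g, h}
Tree: B1–B2, B2–B3, B3–B4, B2–B5, B3–B6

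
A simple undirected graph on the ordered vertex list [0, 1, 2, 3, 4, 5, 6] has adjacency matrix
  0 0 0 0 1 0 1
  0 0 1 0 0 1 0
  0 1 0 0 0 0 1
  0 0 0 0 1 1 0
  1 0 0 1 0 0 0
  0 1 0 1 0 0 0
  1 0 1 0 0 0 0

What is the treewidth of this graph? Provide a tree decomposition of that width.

Treewidth 2.
One such decomposition:
Bags: B1 = {0, 4, 6}  B2 = {3, 4, 6}  B3 = {3, 5, 6}  B4 = {1, 5, 6}  B5 = {1, 2, 6}
Tree: B1–B2, B2–B3, B3–B4, B4–B5

Every bag has size at most 3, so the width is 3 − 1 = 2 and tw(G) ≤ 2. Since 6–0–4–3–5–1–2–6 is a cycle in G, G is not acyclic. Forests are exactly the graphs of treewidth ≤ 1, so tw(G) ≥ 2. Therefore the treewidth is 2.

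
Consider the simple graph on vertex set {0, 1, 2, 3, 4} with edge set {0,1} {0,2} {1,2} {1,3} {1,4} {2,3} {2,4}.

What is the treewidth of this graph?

A width-2 tree decomposition is:
Bags: B1 = {0, 1, 2}  B2 = {1, 2, 4}  B3 = {1, 2, 3}
Tree: B1–B2, B1–B3
Every bag has size at most 3, so the width is 3 − 1 = 2 and tw(G) ≤ 2. Conversely, {0, 1, 2} is a clique of size 3, and the vertices of any clique must share a bag in every tree decomposition; so some bag has ≥ 3 vertices and tw(G) ≥ 2. Hence tw(G) = 2 exactly.

2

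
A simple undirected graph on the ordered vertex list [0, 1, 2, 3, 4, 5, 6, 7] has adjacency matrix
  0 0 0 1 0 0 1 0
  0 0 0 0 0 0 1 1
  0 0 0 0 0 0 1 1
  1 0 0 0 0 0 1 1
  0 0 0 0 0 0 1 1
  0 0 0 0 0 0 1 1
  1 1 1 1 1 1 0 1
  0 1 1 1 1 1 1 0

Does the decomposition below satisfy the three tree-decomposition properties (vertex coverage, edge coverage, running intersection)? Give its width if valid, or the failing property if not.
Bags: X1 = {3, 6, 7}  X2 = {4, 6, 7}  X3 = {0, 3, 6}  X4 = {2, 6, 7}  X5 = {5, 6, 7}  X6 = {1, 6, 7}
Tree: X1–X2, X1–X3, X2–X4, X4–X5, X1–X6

Checking the three conditions: (i) the bags cover all of {0, 1, 2, 3, 4, 5, 6, 7}; (ii) for each edge, some bag contains both endpoints; (iii) the bags containing any fixed vertex form a subtree. All hold, so the decomposition is valid with width 3 − 1 = 2.

Yes; width 2.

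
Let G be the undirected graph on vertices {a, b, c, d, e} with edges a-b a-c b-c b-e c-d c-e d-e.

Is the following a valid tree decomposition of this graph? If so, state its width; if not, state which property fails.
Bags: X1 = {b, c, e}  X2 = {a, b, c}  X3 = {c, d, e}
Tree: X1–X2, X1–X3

Yes; width 2.

Every vertex of G appears in some bag (union = {a, b, c, d, e}); every edge is covered by a bag; and for each vertex v the set of bags containing v is connected in the bag tree. The decomposition is therefore valid. The largest bag has 3 vertices, so the width is 2.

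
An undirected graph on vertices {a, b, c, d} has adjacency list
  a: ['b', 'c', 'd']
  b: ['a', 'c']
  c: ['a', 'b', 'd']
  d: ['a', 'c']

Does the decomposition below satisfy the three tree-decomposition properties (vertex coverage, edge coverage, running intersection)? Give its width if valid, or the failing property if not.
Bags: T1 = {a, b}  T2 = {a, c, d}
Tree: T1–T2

A tree decomposition must satisfy three properties: every vertex lies in some bag; for every edge, both endpoints lie together in some bag; and for every vertex, the bags containing it form a connected subtree. Here edge (c,b) lies in no bag, so the decomposition is invalid.

No — edge (c,b) lies in no bag.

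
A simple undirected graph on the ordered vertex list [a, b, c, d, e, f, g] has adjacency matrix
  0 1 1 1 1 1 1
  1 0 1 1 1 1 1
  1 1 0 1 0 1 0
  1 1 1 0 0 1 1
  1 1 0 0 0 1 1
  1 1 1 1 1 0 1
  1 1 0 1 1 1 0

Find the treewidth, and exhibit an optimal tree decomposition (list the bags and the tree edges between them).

Every bag has size at most 5, so the width is 5 − 1 = 4 and tw(G) ≤ 4. Conversely, {a, b, d, f, g} is a clique of size 5, and the vertices of any clique must share a bag in every tree decomposition; so some bag has ≥ 5 vertices and tw(G) ≥ 4. Hence tw(G) = 4 exactly.

Treewidth 4.
Bags: B1 = {a, b, e, f, g}  B2 = {a, b, d, f, g}  B3 = {a, b, c, d, f}
Tree: B1–B2, B2–B3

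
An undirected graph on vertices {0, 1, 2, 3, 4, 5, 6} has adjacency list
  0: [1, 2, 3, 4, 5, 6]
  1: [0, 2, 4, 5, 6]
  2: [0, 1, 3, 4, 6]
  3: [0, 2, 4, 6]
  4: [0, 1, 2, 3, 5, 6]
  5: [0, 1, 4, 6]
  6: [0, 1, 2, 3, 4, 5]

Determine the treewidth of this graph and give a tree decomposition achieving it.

The largest bag has 5 vertices, giving width 4; this decomposition certifies tw(G) ≤ 4. For the lower bound, the 5 vertices {0, 1, 2, 4, 6} are pairwise adjacent, and any tree decomposition puts a clique entirely inside one bag — forcing width ≥ 4. Combining the bounds, tw(G) = 4.

Treewidth 4.
One optimal decomposition is:
Bags: B1 = {0, 1, 2, 4, 6}  B2 = {0, 1, 4, 5, 6}  B3 = {0, 2, 3, 4, 6}
Tree: B1–B2, B1–B3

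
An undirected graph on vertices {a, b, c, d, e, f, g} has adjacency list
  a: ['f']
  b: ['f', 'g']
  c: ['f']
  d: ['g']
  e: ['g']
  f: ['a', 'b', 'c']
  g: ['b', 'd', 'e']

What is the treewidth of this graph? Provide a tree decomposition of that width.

Treewidth 1.
One such decomposition:
Bags: B1 = {a, f}  B2 = {b, f}  B3 = {b, g}  B4 = {d, g}  B5 = {e, g}  B6 = {c, f}
Tree: B1–B2, B2–B3, B3–B4, B3–B5, B1–B6

The largest bag has 2 vertices, giving width 1; this decomposition certifies tw(G) ≤ 1. Since G has at least one edge (e.g. f–a), it is not an edgeless graph, so tw(G) ≥ 1. Combining the bounds, tw(G) = 1.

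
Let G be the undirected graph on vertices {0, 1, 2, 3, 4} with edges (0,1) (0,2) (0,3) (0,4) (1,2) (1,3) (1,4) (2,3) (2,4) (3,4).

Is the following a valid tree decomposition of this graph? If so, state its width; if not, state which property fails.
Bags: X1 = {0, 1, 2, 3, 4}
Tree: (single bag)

Every vertex of G appears in some bag (union = {0, 1, 2, 3, 4}); every edge is covered by a bag; and for each vertex v the set of bags containing v is connected in the bag tree. The decomposition is therefore valid. The largest bag has 5 vertices, so the width is 4.

Yes; width 4.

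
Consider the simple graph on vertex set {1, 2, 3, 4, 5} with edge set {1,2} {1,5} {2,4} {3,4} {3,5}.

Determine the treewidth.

A width-2 tree decomposition is:
Bags: B1 = {3, 4, 5}  B2 = {1, 4, 5}  B3 = {1, 2, 4}
Tree: B1–B2, B2–B3
Each bag holds 3 vertices, so the decomposition has width 2, which upper-bounds the treewidth. For the lower bound, G contains the cycle 4–3–5–1–2–4, so G is not a forest; only forests have treewidth ≤ 1, hence tw(G) ≥ 2. Therefore the treewidth is 2.

2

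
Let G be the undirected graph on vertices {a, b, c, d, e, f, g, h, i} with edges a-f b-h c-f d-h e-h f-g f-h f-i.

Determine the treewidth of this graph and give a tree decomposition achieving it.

The largest bag has 2 vertices, giving width 1; this decomposition certifies tw(G) ≤ 1. Since G has at least one edge (e.g. i–f), it is not an edgeless graph, so tw(G) ≥ 1. Hence tw(G) = 1 exactly.

Treewidth 1.
One such decomposition:
Bags: B1 = {f, i}  B2 = {f, h}  B3 = {f, g}  B4 = {a, f}  B5 = {b, h}  B6 = {c, f}  B7 = {e, h}  B8 = {d, h}
Tree: B1–B2, B2–B3, B3–B4, B2–B5, B1–B6, B2–B7, B2–B8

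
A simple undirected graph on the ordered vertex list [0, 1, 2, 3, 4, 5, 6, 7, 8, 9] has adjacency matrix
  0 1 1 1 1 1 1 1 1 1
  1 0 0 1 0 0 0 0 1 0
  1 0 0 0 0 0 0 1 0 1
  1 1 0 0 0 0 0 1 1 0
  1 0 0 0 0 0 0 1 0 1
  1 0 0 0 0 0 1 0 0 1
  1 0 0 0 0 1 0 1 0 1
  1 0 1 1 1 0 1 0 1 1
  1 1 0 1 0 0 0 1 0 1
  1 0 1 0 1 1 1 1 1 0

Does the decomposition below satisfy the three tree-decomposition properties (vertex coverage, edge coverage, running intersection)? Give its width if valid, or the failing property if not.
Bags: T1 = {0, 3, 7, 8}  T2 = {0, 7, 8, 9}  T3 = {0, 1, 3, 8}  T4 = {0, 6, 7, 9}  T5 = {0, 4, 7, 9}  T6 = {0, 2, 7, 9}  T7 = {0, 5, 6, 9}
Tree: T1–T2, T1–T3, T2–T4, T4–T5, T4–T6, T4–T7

Vertex coverage: the bags together contain {0, 1, 2, 3, 4, 5, 6, 7, 8, 9}, the full vertex set. Edge coverage: each edge of G has both endpoints in at least one bag. Running intersection: for every vertex, the bags containing it form a connected subtree. All three properties hold, so this is a valid tree decomposition of width max|bag| − 1 = 3, and hence tw(G) ≤ 3.

Yes; width 3.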